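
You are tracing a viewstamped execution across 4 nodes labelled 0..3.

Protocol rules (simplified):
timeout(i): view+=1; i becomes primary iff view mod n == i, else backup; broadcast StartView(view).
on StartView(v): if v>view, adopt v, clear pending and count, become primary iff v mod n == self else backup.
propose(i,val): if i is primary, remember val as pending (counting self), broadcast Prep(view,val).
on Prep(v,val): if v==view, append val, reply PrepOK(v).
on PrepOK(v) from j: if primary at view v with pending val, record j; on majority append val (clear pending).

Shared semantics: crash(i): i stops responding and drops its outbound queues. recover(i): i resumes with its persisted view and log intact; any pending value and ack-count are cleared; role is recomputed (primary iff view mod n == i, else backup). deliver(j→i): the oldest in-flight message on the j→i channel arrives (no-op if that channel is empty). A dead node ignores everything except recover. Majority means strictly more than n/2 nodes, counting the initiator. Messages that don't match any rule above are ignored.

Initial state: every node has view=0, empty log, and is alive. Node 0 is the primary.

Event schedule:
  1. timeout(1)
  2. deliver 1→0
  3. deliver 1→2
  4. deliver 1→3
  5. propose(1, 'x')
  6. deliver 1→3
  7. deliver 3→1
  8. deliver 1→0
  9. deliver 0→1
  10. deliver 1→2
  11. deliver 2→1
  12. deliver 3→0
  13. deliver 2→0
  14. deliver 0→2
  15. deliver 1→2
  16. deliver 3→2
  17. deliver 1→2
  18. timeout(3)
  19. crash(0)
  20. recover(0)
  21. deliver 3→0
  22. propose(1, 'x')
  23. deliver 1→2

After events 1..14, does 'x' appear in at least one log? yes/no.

yes

1. timeout(1):  <1:prim v1 ->
2. deliver 1→0:  <0:back v1 ->
3. deliver 1→2:  <2:back v1 ->
4. deliver 1→3:  <3:back v1 ->
5. propose(1,'x'):  nop
6. deliver 1→3:  <3:back v1 x>
7. deliver 3→1:  nop
8. deliver 1→0:  <0:back v1 x>
9. deliver 0→1:  <1:prim v1 x>
10. deliver 1→2:  <2:back v1 x>
11. deliver 2→1:  nop
12. deliver 3→0:  nop
13. deliver 2→0:  nop
14. deliver 0→2:  nop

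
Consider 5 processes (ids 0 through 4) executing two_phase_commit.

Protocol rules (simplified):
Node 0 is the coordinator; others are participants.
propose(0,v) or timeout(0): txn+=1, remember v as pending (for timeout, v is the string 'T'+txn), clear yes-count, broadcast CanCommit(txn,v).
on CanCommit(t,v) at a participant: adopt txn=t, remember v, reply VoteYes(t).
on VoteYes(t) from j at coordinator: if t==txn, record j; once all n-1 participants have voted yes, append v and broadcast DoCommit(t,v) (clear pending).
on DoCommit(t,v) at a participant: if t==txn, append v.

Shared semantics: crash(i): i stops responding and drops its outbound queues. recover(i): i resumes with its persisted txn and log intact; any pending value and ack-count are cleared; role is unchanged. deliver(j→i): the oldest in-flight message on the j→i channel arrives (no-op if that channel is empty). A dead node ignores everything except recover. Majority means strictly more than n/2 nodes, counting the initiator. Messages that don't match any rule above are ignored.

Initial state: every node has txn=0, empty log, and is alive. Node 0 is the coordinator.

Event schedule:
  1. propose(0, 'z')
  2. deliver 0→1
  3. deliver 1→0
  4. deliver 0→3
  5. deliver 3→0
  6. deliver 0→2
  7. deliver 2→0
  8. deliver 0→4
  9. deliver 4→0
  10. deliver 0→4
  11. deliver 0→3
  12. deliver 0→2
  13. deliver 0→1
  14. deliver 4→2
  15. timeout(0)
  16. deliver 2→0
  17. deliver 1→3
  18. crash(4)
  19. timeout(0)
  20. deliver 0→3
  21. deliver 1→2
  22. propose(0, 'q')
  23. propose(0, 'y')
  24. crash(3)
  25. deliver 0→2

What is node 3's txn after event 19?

1

step 1 propose(0,'z'): 0={coor,t=1,log=-}
step 2 deliver 0→1: 1={part,t=1,log=-}
step 3 deliver 1→0: —
step 4 deliver 0→3: 3={part,t=1,log=-}
step 5 deliver 3→0: —
step 6 deliver 0→2: 2={part,t=1,log=-}
step 7 deliver 2→0: —
step 8 deliver 0→4: 4={part,t=1,log=-}
step 9 deliver 4→0: 0={coor,t=1,log=z}
step 10 deliver 0→4: 4={part,t=1,log=z}
step 11 deliver 0→3: 3={part,t=1,log=z}
step 12 deliver 0→2: 2={part,t=1,log=z}
step 13 deliver 0→1: 1={part,t=1,log=z}
step 14 deliver 4→2: —
step 15 timeout(0): 0={coor,t=2,log=z}
step 16 deliver 2→0: —
step 17 deliver 1→3: —
step 18 crash(4): 4={✗part,t=1,log=z}
step 19 timeout(0): 0={coor,t=3,log=z}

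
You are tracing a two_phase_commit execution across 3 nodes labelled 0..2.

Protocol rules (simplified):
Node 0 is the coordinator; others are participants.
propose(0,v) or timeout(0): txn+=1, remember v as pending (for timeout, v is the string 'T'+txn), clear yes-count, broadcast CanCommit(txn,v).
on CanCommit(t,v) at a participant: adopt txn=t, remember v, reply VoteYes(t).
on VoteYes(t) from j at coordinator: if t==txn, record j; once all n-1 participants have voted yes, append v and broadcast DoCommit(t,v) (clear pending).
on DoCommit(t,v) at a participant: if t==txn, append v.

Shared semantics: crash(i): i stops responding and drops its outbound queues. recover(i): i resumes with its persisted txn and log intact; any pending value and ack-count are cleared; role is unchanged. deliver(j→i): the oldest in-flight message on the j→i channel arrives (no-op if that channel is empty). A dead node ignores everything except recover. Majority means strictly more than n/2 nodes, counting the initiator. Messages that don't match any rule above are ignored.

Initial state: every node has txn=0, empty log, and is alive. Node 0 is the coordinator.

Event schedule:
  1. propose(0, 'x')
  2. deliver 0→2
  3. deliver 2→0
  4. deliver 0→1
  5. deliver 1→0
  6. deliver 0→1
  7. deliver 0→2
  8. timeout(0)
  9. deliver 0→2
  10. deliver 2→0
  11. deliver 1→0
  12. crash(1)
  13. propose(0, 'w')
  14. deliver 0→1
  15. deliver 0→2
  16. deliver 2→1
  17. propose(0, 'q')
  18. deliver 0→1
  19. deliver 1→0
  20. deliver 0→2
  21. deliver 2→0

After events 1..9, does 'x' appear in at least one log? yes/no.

yes

[1] propose(0,'x') → N0(coor t1 [-])
[2] deliver 0→2 → N2(part t1 [-])
[3] deliver 2→0 → ∅
[4] deliver 0→1 → N1(part t1 [-])
[5] deliver 1→0 → N0(coor t1 [x])
[6] deliver 0→1 → N1(part t1 [x])
[7] deliver 0→2 → N2(part t1 [x])
[8] timeout(0) → N0(coor t2 [x])
[9] deliver 0→2 → N2(part t2 [x])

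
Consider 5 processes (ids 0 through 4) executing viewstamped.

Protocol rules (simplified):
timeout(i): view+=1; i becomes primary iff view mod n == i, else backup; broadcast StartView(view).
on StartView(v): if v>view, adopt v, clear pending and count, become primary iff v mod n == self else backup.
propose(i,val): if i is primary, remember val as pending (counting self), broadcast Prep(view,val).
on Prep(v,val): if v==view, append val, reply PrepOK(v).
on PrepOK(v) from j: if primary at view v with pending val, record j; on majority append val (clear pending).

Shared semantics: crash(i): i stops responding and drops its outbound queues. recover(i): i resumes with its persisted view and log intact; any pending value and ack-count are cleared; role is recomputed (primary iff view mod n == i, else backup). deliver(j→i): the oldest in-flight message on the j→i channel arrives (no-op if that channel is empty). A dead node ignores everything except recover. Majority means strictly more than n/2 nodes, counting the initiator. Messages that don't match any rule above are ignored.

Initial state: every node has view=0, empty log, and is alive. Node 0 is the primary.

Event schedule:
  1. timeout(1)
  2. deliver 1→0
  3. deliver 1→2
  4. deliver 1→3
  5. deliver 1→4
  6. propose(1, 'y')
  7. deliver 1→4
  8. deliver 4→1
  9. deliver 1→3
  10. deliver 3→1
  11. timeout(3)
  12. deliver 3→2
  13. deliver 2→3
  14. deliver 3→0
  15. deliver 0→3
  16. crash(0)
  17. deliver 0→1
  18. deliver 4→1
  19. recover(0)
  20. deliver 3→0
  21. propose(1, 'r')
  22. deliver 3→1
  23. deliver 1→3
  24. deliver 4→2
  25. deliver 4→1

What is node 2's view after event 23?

step 1 timeout(1): 1={prim,v=1,log=-}
step 2 deliver 1→0: 0={back,v=1,log=-}
step 3 deliver 1→2: 2={back,v=1,log=-}
step 4 deliver 1→3: 3={back,v=1,log=-}
step 5 deliver 1→4: 4={back,v=1,log=-}
step 6 propose(1,'y'): —
step 7 deliver 1→4: 4={back,v=1,log=y}
step 8 deliver 4→1: —
step 9 deliver 1→3: 3={back,v=1,log=y}
step 10 deliver 3→1: 1={prim,v=1,log=y}
step 11 timeout(3): 3={back,v=2,log=y}
step 12 deliver 3→2: 2={prim,v=2,log=-}
step 13 deliver 2→3: —
step 14 deliver 3→0: 0={back,v=2,log=-}
step 15 deliver 0→3: —
step 16 crash(0): 0={✗back,v=2,log=-}
step 17 deliver 0→1: —
step 18 deliver 4→1: —
step 19 recover(0): 0={back,v=2,log=-}
step 20 deliver 3→0: —
step 21 propose(1,'r'): —
step 22 deliver 3→1: 1={back,v=2,log=y}
step 23 deliver 1→3: —

2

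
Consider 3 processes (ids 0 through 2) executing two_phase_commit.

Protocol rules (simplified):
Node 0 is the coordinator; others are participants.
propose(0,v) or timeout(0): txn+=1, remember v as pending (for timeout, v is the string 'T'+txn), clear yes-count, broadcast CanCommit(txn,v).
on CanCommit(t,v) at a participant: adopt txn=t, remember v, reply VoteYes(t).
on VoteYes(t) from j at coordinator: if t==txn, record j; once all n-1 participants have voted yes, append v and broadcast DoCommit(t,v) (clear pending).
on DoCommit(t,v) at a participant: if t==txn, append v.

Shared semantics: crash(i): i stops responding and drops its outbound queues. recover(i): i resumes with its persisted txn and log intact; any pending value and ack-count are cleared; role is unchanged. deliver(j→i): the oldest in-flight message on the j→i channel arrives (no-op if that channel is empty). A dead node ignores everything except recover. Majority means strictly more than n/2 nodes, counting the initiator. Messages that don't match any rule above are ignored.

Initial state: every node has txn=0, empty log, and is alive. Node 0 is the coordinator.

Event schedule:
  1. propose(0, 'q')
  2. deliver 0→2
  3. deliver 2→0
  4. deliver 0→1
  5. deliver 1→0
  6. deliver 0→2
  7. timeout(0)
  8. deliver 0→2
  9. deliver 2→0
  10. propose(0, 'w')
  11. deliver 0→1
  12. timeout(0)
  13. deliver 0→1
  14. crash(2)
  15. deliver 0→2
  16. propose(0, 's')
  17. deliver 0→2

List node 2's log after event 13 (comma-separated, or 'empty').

q

e1 propose(0,'q'): 0[coor,t=1,-]
e2 deliver 0→2: 2[part,t=1,-]
e3 deliver 2→0: ·
e4 deliver 0→1: 1[part,t=1,-]
e5 deliver 1→0: 0[coor,t=1,q]
e6 deliver 0→2: 2[part,t=1,q]
e7 timeout(0): 0[coor,t=2,q]
e8 deliver 0→2: 2[part,t=2,q]
e9 deliver 2→0: ·
e10 propose(0,'w'): 0[coor,t=3,q]
e11 deliver 0→1: 1[part,t=1,q]
e12 timeout(0): 0[coor,t=4,q]
e13 deliver 0→1: 1[part,t=2,q]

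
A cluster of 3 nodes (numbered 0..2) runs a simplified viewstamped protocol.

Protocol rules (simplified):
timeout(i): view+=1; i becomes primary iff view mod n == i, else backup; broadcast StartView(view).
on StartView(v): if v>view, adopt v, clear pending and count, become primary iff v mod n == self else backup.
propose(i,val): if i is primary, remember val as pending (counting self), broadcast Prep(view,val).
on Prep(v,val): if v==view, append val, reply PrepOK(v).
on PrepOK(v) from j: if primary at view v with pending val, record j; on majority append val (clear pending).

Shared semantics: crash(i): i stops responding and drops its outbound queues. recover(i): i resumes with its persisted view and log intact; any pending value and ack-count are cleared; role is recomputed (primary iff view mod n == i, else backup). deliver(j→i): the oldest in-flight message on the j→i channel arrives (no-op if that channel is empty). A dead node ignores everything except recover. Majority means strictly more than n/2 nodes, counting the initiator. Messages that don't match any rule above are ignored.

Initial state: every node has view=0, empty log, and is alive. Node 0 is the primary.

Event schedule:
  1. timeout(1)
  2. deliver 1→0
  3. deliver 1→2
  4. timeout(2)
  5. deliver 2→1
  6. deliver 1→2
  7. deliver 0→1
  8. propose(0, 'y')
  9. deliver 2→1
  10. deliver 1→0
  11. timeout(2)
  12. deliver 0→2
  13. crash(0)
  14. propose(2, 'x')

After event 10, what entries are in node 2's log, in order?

after 1 — timeout(1): n1:prim/v1/[-]
after 2 — deliver 1→0: n0:back/v1/[-]
after 3 — deliver 1→2: n2:back/v1/[-]
after 4 — timeout(2): n2:prim/v2/[-]
after 5 — deliver 2→1: n1:back/v2/[-]
after 6 — deliver 1→2: ·
after 7 — deliver 0→1: ·
after 8 — propose(0,'y'): ·
after 9 — deliver 2→1: ·
after 10 — deliver 1→0: ·

empty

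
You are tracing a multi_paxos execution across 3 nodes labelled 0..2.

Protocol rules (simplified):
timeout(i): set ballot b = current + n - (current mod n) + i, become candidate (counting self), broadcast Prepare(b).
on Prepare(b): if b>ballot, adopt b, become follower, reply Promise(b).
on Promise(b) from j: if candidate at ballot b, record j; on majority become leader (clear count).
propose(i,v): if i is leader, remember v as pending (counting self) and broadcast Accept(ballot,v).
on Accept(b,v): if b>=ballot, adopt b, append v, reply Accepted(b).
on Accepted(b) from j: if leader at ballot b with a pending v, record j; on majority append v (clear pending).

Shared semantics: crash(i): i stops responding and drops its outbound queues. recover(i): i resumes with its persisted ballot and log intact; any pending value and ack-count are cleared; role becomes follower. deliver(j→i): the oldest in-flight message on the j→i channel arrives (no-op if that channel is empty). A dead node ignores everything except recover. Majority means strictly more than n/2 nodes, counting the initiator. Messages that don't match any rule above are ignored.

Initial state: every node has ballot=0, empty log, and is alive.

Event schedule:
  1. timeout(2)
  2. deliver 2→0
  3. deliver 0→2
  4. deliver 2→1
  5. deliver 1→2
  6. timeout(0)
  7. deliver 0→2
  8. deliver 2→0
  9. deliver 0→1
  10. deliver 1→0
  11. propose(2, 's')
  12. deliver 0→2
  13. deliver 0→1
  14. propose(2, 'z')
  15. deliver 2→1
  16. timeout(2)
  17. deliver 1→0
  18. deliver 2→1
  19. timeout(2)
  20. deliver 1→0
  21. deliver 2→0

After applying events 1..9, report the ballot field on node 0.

e1 timeout(2): 2[cand,b=5,-]
e2 deliver 2→0: 0[foll,b=5,-]
e3 deliver 0→2: 2[lead,b=5,-]
e4 deliver 2→1: 1[foll,b=5,-]
e5 deliver 1→2: ·
e6 timeout(0): 0[cand,b=6,-]
e7 deliver 0→2: 2[foll,b=6,-]
e8 deliver 2→0: 0[lead,b=6,-]
e9 deliver 0→1: 1[foll,b=6,-]

6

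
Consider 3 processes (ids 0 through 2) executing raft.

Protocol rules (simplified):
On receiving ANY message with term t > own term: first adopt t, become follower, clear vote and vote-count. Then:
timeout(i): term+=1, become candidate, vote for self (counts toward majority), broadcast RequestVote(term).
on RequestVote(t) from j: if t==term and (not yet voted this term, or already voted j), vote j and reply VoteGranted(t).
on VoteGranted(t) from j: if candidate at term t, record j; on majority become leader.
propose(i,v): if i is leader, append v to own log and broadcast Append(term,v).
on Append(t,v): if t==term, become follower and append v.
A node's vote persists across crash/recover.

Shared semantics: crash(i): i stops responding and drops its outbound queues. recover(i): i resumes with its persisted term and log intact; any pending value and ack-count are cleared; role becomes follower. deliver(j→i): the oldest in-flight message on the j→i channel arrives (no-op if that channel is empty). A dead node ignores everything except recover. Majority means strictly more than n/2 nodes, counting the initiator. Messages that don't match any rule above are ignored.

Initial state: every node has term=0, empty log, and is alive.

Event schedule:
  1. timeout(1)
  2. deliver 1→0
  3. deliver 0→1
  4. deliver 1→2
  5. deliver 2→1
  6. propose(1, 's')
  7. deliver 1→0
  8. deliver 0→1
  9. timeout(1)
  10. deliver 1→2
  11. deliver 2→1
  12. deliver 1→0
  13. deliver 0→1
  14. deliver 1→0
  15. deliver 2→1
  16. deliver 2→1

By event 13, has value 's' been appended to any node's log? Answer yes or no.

after 1 — timeout(1): n1:cand/t1/[-]
after 2 — deliver 1→0: n0:foll/t1/[-]
after 3 — deliver 0→1: n1:lead/t1/[-]
after 4 — deliver 1→2: n2:foll/t1/[-]
after 5 — deliver 2→1: ·
after 6 — propose(1,'s'): n1:lead/t1/[s]
after 7 — deliver 1→0: n0:foll/t1/[s]
after 8 — deliver 0→1: ·
after 9 — timeout(1): n1:cand/t2/[s]
after 10 — deliver 1→2: n2:foll/t1/[s]
after 11 — deliver 2→1: ·
after 12 — deliver 1→0: n0:foll/t2/[s]
after 13 — deliver 0→1: n1:lead/t2/[s]

yes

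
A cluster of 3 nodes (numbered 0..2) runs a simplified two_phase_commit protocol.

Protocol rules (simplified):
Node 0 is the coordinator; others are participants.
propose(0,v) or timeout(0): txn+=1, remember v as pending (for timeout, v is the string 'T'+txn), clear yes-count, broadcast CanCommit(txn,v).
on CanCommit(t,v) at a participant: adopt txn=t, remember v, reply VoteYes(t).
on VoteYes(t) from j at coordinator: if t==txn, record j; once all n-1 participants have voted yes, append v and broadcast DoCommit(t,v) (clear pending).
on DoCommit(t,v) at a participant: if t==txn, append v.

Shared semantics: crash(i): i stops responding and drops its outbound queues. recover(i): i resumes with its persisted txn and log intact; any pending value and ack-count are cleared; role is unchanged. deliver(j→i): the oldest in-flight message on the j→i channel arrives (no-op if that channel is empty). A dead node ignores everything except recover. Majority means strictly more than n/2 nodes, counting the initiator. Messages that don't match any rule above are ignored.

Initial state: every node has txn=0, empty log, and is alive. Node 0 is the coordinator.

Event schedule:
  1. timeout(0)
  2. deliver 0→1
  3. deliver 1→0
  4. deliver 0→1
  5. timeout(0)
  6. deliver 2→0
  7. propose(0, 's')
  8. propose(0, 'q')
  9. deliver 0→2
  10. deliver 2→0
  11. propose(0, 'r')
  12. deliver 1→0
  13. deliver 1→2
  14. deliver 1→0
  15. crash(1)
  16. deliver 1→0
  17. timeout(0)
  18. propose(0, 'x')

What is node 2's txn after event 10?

1

[1] timeout(0) → N0(coor t1 [-])
[2] deliver 0→1 → N1(part t1 [-])
[3] deliver 1→0 → ∅
[4] deliver 0→1 → ∅
[5] timeout(0) → N0(coor t2 [-])
[6] deliver 2→0 → ∅
[7] propose(0,'s') → N0(coor t3 [-])
[8] propose(0,'q') → N0(coor t4 [-])
[9] deliver 0→2 → N2(part t1 [-])
[10] deliver 2→0 → ∅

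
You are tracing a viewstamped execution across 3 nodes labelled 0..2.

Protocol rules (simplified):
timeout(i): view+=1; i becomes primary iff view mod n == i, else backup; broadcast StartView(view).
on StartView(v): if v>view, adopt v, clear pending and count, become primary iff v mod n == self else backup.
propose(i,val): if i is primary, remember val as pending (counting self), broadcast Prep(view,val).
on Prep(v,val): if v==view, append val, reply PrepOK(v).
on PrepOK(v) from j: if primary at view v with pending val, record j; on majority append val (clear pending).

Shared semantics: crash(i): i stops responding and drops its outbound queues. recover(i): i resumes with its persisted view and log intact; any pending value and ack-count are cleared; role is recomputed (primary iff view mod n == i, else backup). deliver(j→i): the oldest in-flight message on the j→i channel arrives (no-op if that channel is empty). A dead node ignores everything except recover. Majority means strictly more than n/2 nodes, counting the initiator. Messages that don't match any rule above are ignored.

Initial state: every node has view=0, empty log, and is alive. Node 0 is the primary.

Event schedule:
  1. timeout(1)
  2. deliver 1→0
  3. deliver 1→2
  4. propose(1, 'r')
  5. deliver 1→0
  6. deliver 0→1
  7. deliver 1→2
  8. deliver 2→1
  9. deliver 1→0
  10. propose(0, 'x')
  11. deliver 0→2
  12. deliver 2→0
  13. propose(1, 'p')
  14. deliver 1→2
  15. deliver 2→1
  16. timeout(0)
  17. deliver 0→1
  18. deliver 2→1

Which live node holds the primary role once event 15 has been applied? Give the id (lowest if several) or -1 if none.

1

1. timeout(1):  <1:prim v1 ->
2. deliver 1→0:  <0:back v1 ->
3. deliver 1→2:  <2:back v1 ->
4. propose(1,'r'):  nop
5. deliver 1→0:  <0:back v1 r>
6. deliver 0→1:  <1:prim v1 r>
7. deliver 1→2:  <2:back v1 r>
8. deliver 2→1:  nop
9. deliver 1→0:  nop
10. propose(0,'x'):  nop
11. deliver 0→2:  nop
12. deliver 2→0:  nop
13. propose(1,'p'):  nop
14. deliver 1→2:  <2:back v1 r,p>
15. deliver 2→1:  <1:prim v1 r,p>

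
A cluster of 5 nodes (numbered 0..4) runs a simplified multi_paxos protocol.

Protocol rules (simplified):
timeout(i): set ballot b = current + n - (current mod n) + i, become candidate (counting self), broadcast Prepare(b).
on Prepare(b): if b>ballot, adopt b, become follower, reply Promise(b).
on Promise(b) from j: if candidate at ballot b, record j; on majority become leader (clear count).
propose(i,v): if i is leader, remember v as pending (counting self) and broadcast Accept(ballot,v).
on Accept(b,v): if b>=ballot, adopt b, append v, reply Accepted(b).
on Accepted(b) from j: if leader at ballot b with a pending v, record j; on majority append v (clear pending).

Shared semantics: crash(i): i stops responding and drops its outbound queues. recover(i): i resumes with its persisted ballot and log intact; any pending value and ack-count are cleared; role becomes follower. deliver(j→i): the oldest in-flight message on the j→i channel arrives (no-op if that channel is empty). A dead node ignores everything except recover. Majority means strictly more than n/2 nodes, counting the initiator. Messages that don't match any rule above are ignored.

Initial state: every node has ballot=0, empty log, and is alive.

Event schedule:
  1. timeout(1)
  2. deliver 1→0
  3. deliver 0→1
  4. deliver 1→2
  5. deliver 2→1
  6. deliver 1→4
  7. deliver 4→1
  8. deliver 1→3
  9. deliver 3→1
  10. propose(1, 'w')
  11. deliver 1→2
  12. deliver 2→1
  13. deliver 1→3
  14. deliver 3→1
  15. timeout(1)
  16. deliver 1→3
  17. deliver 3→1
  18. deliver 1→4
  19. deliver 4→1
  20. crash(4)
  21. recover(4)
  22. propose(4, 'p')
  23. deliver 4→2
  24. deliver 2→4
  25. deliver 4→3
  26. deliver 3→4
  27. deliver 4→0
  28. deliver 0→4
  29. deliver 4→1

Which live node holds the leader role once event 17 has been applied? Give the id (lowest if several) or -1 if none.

1. timeout(1):  <1:cand b6 ->
2. deliver 1→0:  <0:foll b6 ->
3. deliver 0→1:  nop
4. deliver 1→2:  <2:foll b6 ->
5. deliver 2→1:  <1:lead b6 ->
6. deliver 1→4:  <4:foll b6 ->
7. deliver 4→1:  nop
8. deliver 1→3:  <3:foll b6 ->
9. deliver 3→1:  nop
10. propose(1,'w'):  nop
11. deliver 1→2:  <2:foll b6 w>
12. deliver 2→1:  nop
13. deliver 1→3:  <3:foll b6 w>
14. deliver 3→1:  <1:lead b6 w>
15. timeout(1):  <1:cand b11 w>
16. deliver 1→3:  <3:foll b11 w>
17. deliver 3→1:  nop

-1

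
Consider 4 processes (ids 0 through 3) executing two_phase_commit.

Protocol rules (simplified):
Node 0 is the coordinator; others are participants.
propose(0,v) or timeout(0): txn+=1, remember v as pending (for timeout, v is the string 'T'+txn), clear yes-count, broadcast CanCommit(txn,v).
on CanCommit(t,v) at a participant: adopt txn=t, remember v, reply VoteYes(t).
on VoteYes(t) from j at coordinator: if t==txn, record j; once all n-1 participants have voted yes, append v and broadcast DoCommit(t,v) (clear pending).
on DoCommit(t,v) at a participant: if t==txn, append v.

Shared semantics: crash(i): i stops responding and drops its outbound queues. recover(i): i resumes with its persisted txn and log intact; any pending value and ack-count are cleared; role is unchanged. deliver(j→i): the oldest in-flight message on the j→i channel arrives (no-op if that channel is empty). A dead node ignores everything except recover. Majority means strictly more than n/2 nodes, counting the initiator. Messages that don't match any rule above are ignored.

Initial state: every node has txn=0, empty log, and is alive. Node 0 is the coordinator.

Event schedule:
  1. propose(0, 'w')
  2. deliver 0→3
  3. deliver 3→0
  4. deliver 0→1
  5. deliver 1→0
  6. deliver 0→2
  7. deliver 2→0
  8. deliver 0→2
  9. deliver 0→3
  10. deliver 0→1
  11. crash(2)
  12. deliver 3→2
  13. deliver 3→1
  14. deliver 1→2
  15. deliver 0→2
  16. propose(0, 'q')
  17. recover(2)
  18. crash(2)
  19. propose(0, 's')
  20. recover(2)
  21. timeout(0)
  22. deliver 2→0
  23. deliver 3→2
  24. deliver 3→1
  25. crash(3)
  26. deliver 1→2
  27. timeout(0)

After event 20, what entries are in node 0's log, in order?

after 1 — propose(0,'w'): n0:coor/t1/[-]
after 2 — deliver 0→3: n3:part/t1/[-]
after 3 — deliver 3→0: ·
after 4 — deliver 0→1: n1:part/t1/[-]
after 5 — deliver 1→0: ·
after 6 — deliver 0→2: n2:part/t1/[-]
after 7 — deliver 2→0: n0:coor/t1/[w]
after 8 — deliver 0→2: n2:part/t1/[w]
after 9 — deliver 0→3: n3:part/t1/[w]
after 10 — deliver 0→1: n1:part/t1/[w]
after 11 — crash(2): n2:✗part/t1/[w]
after 12 — deliver 3→2: ·
after 13 — deliver 3→1: ·
after 14 — deliver 1→2: ·
after 15 — deliver 0→2: ·
after 16 — propose(0,'q'): n0:coor/t2/[w]
after 17 — recover(2): n2:part/t1/[w]
after 18 — crash(2): n2:✗part/t1/[w]
after 19 — propose(0,'s'): n0:coor/t3/[w]
after 20 — recover(2): n2:part/t1/[w]

w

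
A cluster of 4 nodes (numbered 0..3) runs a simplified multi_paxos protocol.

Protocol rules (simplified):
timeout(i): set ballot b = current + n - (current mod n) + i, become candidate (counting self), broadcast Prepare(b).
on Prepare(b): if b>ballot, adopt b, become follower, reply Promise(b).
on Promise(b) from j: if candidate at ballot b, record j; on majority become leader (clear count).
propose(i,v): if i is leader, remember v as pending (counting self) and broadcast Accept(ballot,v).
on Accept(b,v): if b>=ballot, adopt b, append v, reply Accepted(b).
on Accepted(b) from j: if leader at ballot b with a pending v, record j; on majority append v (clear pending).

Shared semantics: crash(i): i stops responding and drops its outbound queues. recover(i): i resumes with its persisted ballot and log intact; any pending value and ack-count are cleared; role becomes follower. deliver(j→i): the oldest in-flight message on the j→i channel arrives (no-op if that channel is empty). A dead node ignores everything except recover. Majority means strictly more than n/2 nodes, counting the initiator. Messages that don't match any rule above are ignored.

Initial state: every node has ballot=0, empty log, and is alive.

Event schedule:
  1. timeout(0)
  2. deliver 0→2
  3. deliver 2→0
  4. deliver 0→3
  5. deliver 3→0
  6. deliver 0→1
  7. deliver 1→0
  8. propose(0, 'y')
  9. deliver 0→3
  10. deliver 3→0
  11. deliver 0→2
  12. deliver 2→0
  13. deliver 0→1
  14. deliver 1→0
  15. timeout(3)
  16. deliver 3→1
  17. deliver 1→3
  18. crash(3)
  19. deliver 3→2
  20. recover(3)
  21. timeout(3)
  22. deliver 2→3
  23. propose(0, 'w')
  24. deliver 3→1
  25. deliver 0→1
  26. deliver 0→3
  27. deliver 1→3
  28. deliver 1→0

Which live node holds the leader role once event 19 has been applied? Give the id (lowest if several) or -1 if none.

0

step 1 timeout(0): 0={cand,b=4,log=-}
step 2 deliver 0→2: 2={foll,b=4,log=-}
step 3 deliver 2→0: —
step 4 deliver 0→3: 3={foll,b=4,log=-}
step 5 deliver 3→0: 0={lead,b=4,log=-}
step 6 deliver 0→1: 1={foll,b=4,log=-}
step 7 deliver 1→0: —
step 8 propose(0,'y'): —
step 9 deliver 0→3: 3={foll,b=4,log=y}
step 10 deliver 3→0: —
step 11 deliver 0→2: 2={foll,b=4,log=y}
step 12 deliver 2→0: 0={lead,b=4,log=y}
step 13 deliver 0→1: 1={foll,b=4,log=y}
step 14 deliver 1→0: —
step 15 timeout(3): 3={cand,b=11,log=y}
step 16 deliver 3→1: 1={foll,b=11,log=y}
step 17 deliver 1→3: —
step 18 crash(3): 3={✗cand,b=11,log=y}
step 19 deliver 3→2: —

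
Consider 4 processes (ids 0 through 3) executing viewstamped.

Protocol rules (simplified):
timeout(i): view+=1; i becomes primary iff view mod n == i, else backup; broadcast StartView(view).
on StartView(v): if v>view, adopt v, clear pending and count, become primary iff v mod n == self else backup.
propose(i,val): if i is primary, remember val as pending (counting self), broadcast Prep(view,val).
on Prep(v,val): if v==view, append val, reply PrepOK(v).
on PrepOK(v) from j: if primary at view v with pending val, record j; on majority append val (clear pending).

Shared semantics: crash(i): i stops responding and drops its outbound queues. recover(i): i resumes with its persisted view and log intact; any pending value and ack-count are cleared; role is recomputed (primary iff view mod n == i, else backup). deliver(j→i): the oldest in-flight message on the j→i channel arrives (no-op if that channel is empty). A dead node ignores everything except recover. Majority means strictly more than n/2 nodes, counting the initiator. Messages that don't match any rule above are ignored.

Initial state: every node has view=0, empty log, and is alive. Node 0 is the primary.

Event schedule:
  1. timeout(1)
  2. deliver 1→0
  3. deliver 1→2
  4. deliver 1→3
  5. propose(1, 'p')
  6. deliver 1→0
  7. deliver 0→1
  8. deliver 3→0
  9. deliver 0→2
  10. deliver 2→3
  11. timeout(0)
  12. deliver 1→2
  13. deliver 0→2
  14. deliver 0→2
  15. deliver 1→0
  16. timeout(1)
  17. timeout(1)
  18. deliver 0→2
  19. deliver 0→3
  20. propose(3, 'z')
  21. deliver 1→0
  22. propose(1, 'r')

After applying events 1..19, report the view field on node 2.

2

1. timeout(1):  <1:prim v1 ->
2. deliver 1→0:  <0:back v1 ->
3. deliver 1→2:  <2:back v1 ->
4. deliver 1→3:  <3:back v1 ->
5. propose(1,'p'):  nop
6. deliver 1→0:  <0:back v1 p>
7. deliver 0→1:  nop
8. deliver 3→0:  nop
9. deliver 0→2:  nop
10. deliver 2→3:  nop
11. timeout(0):  <0:back v2 p>
12. deliver 1→2:  <2:back v1 p>
13. deliver 0→2:  <2:prim v2 p>
14. deliver 0→2:  nop
15. deliver 1→0:  nop
16. timeout(1):  <1:back v2 ->
17. timeout(1):  <1:back v3 ->
18. deliver 0→2:  nop
19. deliver 0→3:  <3:back v2 ->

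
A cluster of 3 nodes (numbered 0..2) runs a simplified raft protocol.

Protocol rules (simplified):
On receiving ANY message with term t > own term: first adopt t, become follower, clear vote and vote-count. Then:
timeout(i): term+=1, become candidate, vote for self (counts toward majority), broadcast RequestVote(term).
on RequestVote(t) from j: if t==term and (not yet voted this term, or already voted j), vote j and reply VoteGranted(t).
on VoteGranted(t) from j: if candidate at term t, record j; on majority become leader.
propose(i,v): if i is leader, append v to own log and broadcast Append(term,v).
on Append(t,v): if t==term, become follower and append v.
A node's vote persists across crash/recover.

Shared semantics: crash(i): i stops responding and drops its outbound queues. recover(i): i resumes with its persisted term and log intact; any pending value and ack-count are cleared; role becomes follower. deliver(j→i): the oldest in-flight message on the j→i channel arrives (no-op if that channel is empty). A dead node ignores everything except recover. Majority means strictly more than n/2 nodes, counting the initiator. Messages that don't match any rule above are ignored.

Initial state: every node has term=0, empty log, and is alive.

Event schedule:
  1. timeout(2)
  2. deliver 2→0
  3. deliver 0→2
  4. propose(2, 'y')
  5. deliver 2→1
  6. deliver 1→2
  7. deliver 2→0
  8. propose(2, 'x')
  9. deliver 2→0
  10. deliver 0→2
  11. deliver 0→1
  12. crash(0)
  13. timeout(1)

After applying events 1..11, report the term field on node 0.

step 1 timeout(2): 2={cand,t=1,log=-}
step 2 deliver 2→0: 0={foll,t=1,log=-}
step 3 deliver 0→2: 2={lead,t=1,log=-}
step 4 propose(2,'y'): 2={lead,t=1,log=y}
step 5 deliver 2→1: 1={foll,t=1,log=-}
step 6 deliver 1→2: —
step 7 deliver 2→0: 0={foll,t=1,log=y}
step 8 propose(2,'x'): 2={lead,t=1,log=y,x}
step 9 deliver 2→0: 0={foll,t=1,log=y,x}
step 10 deliver 0→2: —
step 11 deliver 0→1: —

1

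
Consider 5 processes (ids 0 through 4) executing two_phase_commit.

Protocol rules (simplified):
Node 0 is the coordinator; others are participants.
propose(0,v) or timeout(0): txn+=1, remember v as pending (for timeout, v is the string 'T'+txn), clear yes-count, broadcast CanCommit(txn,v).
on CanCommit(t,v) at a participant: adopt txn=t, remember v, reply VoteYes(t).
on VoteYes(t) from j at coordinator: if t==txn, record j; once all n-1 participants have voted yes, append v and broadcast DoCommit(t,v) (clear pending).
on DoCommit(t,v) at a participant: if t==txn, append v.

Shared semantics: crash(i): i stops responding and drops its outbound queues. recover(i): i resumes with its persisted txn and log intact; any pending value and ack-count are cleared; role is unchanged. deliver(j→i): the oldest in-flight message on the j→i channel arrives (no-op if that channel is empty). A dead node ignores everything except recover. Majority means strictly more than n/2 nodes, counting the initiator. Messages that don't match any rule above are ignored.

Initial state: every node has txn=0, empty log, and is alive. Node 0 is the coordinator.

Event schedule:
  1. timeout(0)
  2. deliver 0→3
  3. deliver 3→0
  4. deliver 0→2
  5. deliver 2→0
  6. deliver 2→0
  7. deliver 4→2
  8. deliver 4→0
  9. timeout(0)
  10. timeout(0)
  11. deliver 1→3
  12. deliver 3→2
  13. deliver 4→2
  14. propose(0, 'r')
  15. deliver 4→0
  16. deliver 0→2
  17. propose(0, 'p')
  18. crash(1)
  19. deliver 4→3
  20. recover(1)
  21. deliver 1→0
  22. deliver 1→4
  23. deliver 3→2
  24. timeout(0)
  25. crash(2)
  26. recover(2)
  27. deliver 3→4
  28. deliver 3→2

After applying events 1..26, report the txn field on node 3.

step 1 timeout(0): 0={coor,t=1,log=-}
step 2 deliver 0→3: 3={part,t=1,log=-}
step 3 deliver 3→0: —
step 4 deliver 0→2: 2={part,t=1,log=-}
step 5 deliver 2→0: —
step 6 deliver 2→0: —
step 7 deliver 4→2: —
step 8 deliver 4→0: —
step 9 timeout(0): 0={coor,t=2,log=-}
step 10 timeout(0): 0={coor,t=3,log=-}
step 11 deliver 1→3: —
step 12 deliver 3→2: —
step 13 deliver 4→2: —
step 14 propose(0,'r'): 0={coor,t=4,log=-}
step 15 deliver 4→0: —
step 16 deliver 0→2: 2={part,t=2,log=-}
step 17 propose(0,'p'): 0={coor,t=5,log=-}
step 18 crash(1): 1={✗part,t=0,log=-}
step 19 deliver 4→3: —
step 20 recover(1): 1={part,t=0,log=-}
step 21 deliver 1→0: —
step 22 deliver 1→4: —
step 23 deliver 3→2: —
step 24 timeout(0): 0={coor,t=6,log=-}
step 25 crash(2): 2={✗part,t=2,log=-}
step 26 recover(2): 2={part,t=2,log=-}

1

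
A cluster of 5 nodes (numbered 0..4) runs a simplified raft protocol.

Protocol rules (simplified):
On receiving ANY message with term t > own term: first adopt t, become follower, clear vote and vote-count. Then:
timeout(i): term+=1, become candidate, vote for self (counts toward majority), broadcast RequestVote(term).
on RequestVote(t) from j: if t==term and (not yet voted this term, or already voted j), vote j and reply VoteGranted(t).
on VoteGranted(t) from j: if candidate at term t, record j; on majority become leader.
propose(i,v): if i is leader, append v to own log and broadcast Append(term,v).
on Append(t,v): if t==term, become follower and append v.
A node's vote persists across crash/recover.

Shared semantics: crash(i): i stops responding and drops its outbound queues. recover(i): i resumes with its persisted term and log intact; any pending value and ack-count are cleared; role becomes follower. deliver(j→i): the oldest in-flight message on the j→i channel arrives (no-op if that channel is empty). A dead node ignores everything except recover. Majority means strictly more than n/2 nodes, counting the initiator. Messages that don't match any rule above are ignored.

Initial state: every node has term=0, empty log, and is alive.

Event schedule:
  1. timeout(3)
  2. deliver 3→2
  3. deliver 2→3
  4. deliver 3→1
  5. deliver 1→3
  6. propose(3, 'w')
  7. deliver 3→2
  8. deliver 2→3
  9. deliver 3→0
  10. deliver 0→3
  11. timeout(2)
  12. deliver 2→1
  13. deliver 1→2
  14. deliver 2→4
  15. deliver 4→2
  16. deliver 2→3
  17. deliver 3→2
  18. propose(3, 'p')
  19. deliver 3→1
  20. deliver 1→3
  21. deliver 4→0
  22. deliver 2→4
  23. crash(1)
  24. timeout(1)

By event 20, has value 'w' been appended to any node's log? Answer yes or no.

1. timeout(3):  <3:cand t1 ->
2. deliver 3→2:  <2:foll t1 ->
3. deliver 2→3:  nop
4. deliver 3→1:  <1:foll t1 ->
5. deliver 1→3:  <3:lead t1 ->
6. propose(3,'w'):  <3:lead t1 w>
7. deliver 3→2:  <2:foll t1 w>
8. deliver 2→3:  nop
9. deliver 3→0:  <0:foll t1 ->
10. deliver 0→3:  nop
11. timeout(2):  <2:cand t2 w>
12. deliver 2→1:  <1:foll t2 ->
13. deliver 1→2:  nop
14. deliver 2→4:  <4:foll t2 ->
15. deliver 4→2:  <2:lead t2 w>
16. deliver 2→3:  <3:foll t2 w>
17. deliver 3→2:  nop
18. propose(3,'p'):  nop
19. deliver 3→1:  nop
20. deliver 1→3:  nop

yes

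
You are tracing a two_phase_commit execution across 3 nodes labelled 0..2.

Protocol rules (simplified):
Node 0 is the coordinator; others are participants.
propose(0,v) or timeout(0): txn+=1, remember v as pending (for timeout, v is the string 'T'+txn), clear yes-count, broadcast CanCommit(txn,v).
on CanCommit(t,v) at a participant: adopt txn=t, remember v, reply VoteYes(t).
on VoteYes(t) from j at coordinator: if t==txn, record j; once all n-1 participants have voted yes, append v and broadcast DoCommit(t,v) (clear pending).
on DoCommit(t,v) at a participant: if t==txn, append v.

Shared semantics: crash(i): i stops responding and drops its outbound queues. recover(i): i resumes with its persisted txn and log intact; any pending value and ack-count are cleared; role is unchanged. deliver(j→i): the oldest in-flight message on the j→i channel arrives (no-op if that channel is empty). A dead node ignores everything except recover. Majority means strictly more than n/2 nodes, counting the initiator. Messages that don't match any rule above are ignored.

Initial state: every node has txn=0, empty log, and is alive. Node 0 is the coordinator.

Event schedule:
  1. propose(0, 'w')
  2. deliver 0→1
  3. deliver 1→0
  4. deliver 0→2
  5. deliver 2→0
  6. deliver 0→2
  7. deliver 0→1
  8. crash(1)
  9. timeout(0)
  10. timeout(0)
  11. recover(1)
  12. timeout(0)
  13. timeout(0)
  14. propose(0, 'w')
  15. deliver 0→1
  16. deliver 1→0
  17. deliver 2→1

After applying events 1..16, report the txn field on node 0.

6

[1] propose(0,'w') → N0(coor t1 [-])
[2] deliver 0→1 → N1(part t1 [-])
[3] deliver 1→0 → ∅
[4] deliver 0→2 → N2(part t1 [-])
[5] deliver 2→0 → N0(coor t1 [w])
[6] deliver 0→2 → N2(part t1 [w])
[7] deliver 0→1 → N1(part t1 [w])
[8] crash(1) → N1(✗part t1 [w])
[9] timeout(0) → N0(coor t2 [w])
[10] timeout(0) → N0(coor t3 [w])
[11] recover(1) → N1(part t1 [w])
[12] timeout(0) → N0(coor t4 [w])
[13] timeout(0) → N0(coor t5 [w])
[14] propose(0,'w') → N0(coor t6 [w])
[15] deliver 0→1 → N1(part t2 [w])
[16] deliver 1→0 → ∅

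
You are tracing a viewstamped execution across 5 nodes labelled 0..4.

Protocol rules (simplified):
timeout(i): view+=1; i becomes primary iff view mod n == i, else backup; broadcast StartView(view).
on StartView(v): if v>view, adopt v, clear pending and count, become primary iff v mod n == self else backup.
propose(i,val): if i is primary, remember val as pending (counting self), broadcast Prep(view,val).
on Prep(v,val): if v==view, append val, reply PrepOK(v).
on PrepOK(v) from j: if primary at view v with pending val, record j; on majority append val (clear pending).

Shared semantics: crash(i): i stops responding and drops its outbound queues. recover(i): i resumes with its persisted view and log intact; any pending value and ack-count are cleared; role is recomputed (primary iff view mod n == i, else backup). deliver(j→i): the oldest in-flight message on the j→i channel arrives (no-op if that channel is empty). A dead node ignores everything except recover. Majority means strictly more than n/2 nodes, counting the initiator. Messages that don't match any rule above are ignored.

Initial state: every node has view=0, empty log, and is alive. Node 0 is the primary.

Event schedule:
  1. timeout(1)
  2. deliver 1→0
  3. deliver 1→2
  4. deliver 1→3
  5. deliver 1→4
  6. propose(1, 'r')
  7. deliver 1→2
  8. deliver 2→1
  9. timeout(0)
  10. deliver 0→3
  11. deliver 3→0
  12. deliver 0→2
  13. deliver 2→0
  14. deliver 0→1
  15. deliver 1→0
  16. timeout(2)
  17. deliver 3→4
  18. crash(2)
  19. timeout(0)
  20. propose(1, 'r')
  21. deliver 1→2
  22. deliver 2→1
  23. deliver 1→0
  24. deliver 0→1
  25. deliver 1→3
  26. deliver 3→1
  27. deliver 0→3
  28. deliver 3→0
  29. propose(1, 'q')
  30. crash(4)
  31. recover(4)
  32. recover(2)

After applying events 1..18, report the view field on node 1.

2

step 1 timeout(1): 1={prim,v=1,log=-}
step 2 deliver 1→0: 0={back,v=1,log=-}
step 3 deliver 1→2: 2={back,v=1,log=-}
step 4 deliver 1→3: 3={back,v=1,log=-}
step 5 deliver 1→4: 4={back,v=1,log=-}
step 6 propose(1,'r'): —
step 7 deliver 1→2: 2={back,v=1,log=r}
step 8 deliver 2→1: —
step 9 timeout(0): 0={back,v=2,log=-}
step 10 deliver 0→3: 3={back,v=2,log=-}
step 11 deliver 3→0: —
step 12 deliver 0→2: 2={prim,v=2,log=r}
step 13 deliver 2→0: —
step 14 deliver 0→1: 1={back,v=2,log=-}
step 15 deliver 1→0: —
step 16 timeout(2): 2={back,v=3,log=r}
step 17 deliver 3→4: —
step 18 crash(2): 2={✗back,v=3,log=r}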